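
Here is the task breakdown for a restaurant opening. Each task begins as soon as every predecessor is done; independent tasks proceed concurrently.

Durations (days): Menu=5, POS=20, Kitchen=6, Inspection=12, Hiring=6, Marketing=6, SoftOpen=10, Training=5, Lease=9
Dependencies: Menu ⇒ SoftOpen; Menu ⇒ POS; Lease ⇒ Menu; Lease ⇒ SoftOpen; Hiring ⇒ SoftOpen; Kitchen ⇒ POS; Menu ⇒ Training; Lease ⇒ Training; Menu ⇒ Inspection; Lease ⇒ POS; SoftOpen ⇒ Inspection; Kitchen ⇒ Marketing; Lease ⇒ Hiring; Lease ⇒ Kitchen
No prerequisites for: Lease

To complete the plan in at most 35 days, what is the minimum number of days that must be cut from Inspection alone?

2

Current finish: 37 days; target: 35.
Inspection is on every critical path, so each day cut from Inspection cuts the finish by one (this holds down to a finish of 35).
Need 37 − 35 = 2 days off Inspection → Inspection becomes 10 days, finish becomes 35.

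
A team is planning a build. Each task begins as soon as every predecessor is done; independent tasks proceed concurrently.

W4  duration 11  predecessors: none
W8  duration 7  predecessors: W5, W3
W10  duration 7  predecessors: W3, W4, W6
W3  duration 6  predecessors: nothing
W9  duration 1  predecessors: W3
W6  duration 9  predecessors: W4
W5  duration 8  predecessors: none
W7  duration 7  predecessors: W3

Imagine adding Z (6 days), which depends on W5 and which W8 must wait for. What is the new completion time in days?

Originally the build takes 27 days.
With Z inserted, W8 now waits for max(W5, W3, Z).
New critical path: W4→W6→W10 = 11+9+7 = 27 ⇒ 27 days.

27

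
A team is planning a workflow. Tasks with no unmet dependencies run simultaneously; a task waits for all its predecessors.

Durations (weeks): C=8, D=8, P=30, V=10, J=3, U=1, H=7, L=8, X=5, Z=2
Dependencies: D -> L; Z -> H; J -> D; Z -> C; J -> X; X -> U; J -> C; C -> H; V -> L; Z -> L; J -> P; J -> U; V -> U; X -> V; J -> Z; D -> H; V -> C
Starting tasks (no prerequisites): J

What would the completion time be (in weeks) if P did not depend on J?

Original critical path: J→X→V→C→H = 3+5+10+8+7 = 33 ⇒ 33 weeks.
Without J→P, P's earliest start moves from 3 to 0.
After: J→X→V→C→H = 3+5+10+8+7 = 33 → 33 weeks.

33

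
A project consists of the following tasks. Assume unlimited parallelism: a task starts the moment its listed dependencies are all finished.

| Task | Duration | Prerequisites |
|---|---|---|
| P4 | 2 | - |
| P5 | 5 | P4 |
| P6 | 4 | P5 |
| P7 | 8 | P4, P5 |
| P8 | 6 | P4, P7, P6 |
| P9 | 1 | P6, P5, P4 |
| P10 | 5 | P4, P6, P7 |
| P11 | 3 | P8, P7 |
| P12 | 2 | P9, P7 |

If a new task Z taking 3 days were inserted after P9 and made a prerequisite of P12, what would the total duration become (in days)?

24

Originally the project takes 24 days.
With Z inserted, P12 now waits for max(P9, P7, Z).
New critical path: P4→P5→P7→P8→P11 = 2+5+8+6+3 = 24 ⇒ 24 days.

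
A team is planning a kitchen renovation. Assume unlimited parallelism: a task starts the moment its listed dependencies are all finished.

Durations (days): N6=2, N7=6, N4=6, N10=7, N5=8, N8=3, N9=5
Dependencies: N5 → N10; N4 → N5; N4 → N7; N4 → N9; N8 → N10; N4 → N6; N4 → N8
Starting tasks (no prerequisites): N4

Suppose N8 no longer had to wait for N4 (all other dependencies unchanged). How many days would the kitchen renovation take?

21

Original critical path: N4→N5→N10 = 6+8+7 = 21 ⇒ 21 days.
Without N4→N8, N8's earliest start moves from 6 to 0.
New critical path: N4→N5→N10 = 6+8+7 = 21 ⇒ 21 days.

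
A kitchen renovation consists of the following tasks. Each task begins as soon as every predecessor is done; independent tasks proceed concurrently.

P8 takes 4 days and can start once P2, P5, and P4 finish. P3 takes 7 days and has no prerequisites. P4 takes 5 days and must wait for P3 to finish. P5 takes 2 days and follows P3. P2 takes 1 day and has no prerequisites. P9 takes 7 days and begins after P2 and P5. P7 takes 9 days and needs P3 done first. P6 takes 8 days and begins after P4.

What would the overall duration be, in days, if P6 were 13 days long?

As given, the longest chain is P3→P4→P6 = 7+5+8 = 20, so the finish is 20 days.
Since P6 is critical, the +5 change carries straight to that chain (now 25 days).
That remains the longest chain; total 25 days.

25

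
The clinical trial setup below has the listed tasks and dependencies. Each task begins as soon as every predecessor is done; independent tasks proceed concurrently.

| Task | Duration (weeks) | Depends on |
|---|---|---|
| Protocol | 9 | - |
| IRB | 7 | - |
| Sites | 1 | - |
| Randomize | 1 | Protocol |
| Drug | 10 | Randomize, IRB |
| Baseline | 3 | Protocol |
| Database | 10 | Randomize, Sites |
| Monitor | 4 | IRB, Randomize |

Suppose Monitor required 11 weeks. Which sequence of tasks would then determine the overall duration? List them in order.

Actual critical path: Protocol→Randomize→Drug = 9+1+10 = 20 ⇒ 20 weeks.
Monitor is off the critical path — its longest chain is 14 weeks, giving 6 of slack.
The binding chain switches to Protocol→Randomize→Monitor = 9+1+11 = 21; finish 21 weeks.

Protocol, Randomize, Monitor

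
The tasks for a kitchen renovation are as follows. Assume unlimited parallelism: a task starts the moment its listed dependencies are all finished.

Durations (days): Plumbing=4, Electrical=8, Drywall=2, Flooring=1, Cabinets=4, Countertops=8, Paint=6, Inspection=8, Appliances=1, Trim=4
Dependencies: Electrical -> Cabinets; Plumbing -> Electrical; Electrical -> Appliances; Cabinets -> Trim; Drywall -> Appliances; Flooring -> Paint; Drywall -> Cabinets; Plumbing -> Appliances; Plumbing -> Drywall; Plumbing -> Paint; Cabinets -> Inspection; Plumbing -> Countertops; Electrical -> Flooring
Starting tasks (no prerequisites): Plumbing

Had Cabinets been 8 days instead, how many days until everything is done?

Baseline: Plumbing→Electrical→Cabinets→Inspection = 4+8+4+8 = 24 → 24 days.
Since Cabinets is critical, the +4 change carries straight to that chain (now 28 days).
The critical path is still Plumbing→Electrical→Cabinets→Inspection; finish is now 28 days.

28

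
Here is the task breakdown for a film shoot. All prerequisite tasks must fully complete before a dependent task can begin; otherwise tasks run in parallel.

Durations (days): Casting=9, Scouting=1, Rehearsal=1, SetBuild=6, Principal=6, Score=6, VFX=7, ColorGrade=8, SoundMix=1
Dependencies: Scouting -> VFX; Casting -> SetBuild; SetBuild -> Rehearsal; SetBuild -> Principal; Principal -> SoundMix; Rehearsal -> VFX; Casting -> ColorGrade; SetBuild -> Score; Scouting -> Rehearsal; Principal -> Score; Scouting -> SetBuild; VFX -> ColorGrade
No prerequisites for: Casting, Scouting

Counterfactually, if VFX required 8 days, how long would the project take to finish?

32

Baseline: Casting→SetBuild→Rehearsal→VFX→ColorGrade = 9+6+1+7+8 = 31 → 31 days.
VFX lies on that path, so at 8 days the path becomes 32 days.
No other chain overtakes it, so the finish is 32 days.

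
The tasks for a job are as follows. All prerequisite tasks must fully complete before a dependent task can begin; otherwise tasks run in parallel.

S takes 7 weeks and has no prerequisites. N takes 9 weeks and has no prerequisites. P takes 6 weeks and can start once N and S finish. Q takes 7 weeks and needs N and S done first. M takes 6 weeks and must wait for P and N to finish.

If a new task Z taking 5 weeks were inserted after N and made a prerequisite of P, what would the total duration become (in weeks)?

Originally the job takes 21 weeks.
With Z inserted, P now waits for max(N, S, Z).
New critical path: N→Z→P→M = 9+5+6+6 = 26 ⇒ 26 weeks.

26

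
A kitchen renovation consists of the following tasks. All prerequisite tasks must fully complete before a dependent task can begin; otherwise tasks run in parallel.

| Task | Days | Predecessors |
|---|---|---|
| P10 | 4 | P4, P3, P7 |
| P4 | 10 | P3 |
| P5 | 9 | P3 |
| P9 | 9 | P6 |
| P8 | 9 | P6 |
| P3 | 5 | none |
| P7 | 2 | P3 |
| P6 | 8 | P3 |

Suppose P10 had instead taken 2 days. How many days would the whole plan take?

22

Actual critical path: P3→P6→P8 = 5+8+9 = 22 ⇒ 22 days.
P10 has 3 days of float (longest path through it is 19).
The critical path is still P3→P6→P8; finish is now 22 days.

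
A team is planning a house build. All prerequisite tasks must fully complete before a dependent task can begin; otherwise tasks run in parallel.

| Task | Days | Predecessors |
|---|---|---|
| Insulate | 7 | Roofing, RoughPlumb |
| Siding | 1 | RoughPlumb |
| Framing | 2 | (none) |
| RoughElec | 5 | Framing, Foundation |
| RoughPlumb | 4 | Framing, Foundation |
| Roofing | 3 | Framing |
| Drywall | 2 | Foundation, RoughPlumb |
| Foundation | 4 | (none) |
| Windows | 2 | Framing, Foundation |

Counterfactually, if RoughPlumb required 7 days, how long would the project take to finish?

18

Actual critical path: Foundation→RoughPlumb→Insulate = 4+4+7 = 15 ⇒ 15 days.
Since RoughPlumb is critical, the +3 change carries straight to that chain (now 18 days).
The critical path is still Foundation→RoughPlumb→Insulate; finish is now 18 days.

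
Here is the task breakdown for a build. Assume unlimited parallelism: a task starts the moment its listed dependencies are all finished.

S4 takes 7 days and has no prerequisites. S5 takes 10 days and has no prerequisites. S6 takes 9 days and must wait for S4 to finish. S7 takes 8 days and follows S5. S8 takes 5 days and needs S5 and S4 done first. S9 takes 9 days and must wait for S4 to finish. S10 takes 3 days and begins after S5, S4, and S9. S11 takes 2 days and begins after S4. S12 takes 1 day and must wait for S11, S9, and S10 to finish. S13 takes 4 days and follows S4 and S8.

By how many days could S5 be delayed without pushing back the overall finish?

1

S4→S9→S10→S12 = 7+9+3+1 = 20 sets the makespan at 20 days.
The longest chain containing S5 totals 19 days.
So S5 can slip 11 − 10 = 1 day.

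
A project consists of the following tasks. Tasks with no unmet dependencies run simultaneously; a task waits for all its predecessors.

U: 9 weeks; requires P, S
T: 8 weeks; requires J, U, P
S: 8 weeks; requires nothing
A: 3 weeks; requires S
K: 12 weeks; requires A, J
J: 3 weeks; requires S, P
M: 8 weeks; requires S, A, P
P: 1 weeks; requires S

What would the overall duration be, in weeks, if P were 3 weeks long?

The binding path is S→P→U→T = 8+1+9+8 = 26; finish at 26 weeks.
Since P is critical, the +2 change carries straight to that chain (now 28 weeks).
No other chain overtakes it, so the finish is 28 weeks.

28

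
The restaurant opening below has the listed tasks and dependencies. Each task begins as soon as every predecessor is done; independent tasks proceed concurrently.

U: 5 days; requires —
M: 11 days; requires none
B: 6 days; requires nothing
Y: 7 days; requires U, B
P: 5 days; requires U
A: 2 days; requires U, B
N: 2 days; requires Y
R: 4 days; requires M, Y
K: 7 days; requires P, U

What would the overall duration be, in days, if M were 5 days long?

Baseline: U→P→K = 5+5+7 = 17 → 17 days.
M is off the critical path — its longest chain is 15 days, giving 2 of slack.
That remains the longest chain; total 17 days.

17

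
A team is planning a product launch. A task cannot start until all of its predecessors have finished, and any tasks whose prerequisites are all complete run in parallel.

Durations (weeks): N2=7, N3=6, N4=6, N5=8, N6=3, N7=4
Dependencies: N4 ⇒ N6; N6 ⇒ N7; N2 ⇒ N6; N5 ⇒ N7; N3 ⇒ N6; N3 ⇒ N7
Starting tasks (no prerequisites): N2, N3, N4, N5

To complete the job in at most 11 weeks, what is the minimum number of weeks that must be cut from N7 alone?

Current finish: 14 weeks; target: 11.
N7 is on every critical path, so each week cut from N7 cuts the finish by one (this holds down to a finish of 11).
Need 14 − 11 = 3 weeks off N7 → N7 becomes 1 week, finish becomes 11.

3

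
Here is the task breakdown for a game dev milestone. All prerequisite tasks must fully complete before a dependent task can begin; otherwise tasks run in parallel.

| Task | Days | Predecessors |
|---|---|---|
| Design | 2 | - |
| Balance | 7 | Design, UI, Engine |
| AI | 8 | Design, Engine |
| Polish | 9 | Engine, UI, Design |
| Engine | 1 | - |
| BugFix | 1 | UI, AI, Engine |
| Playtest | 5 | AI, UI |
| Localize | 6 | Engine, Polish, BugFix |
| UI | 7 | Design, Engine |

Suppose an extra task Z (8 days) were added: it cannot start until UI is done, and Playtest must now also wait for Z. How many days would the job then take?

Originally the job takes 24 days.
With Z inserted, Playtest now waits for max(AI, UI, Z).
New critical path: Design→UI→Polish→Localize = 2+7+9+6 = 24 ⇒ 24 days.

24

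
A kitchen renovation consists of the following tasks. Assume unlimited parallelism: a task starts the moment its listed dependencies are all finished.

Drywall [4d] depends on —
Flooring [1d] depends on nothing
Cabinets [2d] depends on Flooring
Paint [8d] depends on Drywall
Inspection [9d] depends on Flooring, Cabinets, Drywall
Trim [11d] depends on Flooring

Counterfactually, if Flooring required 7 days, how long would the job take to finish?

18

Baseline: Drywall→Inspection = 4+9 = 13 → 13 days.
Flooring has 1 day of float (longest path through it is 12).
Now Flooring→Cabinets→Inspection = 7+2+9 = 18 is longest, so the finish becomes 18 days.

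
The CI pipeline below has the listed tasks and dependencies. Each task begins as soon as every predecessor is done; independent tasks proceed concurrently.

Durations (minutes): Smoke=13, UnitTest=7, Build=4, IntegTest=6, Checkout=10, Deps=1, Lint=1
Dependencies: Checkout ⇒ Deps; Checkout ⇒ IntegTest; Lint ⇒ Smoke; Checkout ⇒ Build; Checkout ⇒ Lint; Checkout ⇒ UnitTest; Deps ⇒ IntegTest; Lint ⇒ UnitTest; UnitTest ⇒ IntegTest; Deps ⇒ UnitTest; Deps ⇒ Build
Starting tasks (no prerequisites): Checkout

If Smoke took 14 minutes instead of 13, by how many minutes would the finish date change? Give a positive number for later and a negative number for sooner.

As given, the longest chain is Checkout→Lint→Smoke = 10+1+13 = 24, so the finish is 24 minutes.
Smoke is on the critical path; changing it to 14 makes that path 25 minutes.
The critical path is still Checkout→Lint→Smoke; finish is now 25 minutes.
Change in finish: 25 − 24 = +1 minutes.

1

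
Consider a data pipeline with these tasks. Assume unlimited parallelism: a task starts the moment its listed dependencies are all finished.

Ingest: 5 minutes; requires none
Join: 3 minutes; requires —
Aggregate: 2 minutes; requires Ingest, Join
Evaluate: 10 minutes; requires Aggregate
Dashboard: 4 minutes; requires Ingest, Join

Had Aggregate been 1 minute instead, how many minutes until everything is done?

16

Actual critical path: Ingest→Aggregate→Evaluate = 5+2+10 = 17 ⇒ 17 minutes.
Aggregate is on the critical path; changing it to 1 makes that path 16 minutes.
The critical path is still Ingest→Aggregate→Evaluate; finish is now 16 minutes.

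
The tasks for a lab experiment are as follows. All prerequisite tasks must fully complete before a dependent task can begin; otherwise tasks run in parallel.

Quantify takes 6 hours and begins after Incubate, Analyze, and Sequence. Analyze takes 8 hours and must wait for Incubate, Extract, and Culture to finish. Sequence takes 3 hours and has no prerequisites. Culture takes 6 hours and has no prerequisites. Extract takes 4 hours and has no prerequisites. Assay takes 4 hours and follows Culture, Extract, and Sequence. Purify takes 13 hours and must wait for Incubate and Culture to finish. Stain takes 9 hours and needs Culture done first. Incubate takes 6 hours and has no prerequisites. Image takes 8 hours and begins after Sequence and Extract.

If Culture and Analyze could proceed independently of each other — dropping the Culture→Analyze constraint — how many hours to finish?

With the dependency in place, Culture→Analyze→Quantify = 6+8+6 = 20 sets the finish at 20 hours.
Dropping Culture→Analyze doesn't change Analyze's earliest start (6); another predecessor still binds.
After: Incubate→Analyze→Quantify = 6+8+6 = 20 → 20 hours.

20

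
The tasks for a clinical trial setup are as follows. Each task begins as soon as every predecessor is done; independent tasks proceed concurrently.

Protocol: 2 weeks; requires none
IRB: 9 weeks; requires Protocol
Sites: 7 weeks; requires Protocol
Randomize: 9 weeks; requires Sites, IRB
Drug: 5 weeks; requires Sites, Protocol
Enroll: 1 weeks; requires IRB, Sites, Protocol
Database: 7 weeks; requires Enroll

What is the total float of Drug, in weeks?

6

Protocol→IRB→Randomize = 2+9+9 = 20 sets the makespan at 20 weeks.
Drug finishes as early as 14 and must finish by 20.
Slack of Drug = 15 − 9 = 6 weeks.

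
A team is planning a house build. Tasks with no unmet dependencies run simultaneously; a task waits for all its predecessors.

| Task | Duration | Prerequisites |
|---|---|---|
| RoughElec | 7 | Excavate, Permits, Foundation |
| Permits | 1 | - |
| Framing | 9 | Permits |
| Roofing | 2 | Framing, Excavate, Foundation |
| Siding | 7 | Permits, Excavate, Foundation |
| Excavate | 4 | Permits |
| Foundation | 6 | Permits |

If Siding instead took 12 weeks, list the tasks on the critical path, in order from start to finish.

Actual critical path: Permits→Foundation→Siding = 1+6+7 = 14 ⇒ 14 weeks.
Since Siding is critical, the +5 change carries straight to that chain (now 19 weeks).
No other chain overtakes it, so the finish is 19 weeks.

Permits, Foundation, Siding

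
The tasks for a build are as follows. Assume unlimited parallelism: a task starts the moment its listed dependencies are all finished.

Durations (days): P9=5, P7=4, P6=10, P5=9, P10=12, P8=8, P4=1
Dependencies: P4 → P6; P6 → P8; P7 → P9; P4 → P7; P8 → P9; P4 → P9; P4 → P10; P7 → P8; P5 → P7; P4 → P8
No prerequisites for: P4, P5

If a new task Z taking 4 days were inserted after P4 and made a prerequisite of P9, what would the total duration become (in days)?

26

Originally the build takes 26 days.
With Z inserted, P9 now waits for max(P7, P8, P4, Z).
New critical path: P5→P7→P8→P9 = 9+4+8+5 = 26 ⇒ 26 days.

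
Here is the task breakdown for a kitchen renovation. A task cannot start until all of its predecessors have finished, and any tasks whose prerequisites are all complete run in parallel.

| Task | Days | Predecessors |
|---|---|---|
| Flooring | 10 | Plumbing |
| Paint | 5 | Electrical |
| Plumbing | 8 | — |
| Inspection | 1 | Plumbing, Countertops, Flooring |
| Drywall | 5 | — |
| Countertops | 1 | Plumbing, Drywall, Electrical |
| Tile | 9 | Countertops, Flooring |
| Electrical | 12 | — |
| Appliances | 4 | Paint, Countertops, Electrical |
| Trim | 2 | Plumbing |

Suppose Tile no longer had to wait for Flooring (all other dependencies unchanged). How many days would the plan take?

With the dependency in place, Plumbing→Flooring→Tile = 8+10+9 = 27 sets the finish at 27 days.
Without Flooring→Tile, Tile's earliest start moves from 18 to 13.
The longest chain is now Electrical→Countertops→Tile = 12+1+9 = 22, so the plan takes 22 days.

22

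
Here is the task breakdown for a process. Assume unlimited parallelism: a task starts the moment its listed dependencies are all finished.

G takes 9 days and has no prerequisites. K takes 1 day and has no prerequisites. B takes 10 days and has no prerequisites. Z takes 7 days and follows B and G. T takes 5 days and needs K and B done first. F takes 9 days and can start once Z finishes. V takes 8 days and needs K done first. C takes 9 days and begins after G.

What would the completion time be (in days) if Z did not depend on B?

Before: longest chain B→Z→F = 10+7+9 = 26, finish 26.
Without B→Z, Z's earliest start moves from 10 to 9.
After: G→Z→F = 9+7+9 = 25 → 25 days.

25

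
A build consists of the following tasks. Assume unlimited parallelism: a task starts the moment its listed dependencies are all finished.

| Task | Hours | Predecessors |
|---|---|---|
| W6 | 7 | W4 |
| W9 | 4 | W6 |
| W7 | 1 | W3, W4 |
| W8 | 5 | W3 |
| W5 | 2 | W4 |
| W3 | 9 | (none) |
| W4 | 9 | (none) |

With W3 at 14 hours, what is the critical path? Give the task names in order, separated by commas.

W4, W6, W9

Baseline: W4→W6→W9 = 9+7+4 = 20 → 20 hours.
W3 has 6 hours of float (longest path through it is 14).
That remains the longest chain; total 20 hours.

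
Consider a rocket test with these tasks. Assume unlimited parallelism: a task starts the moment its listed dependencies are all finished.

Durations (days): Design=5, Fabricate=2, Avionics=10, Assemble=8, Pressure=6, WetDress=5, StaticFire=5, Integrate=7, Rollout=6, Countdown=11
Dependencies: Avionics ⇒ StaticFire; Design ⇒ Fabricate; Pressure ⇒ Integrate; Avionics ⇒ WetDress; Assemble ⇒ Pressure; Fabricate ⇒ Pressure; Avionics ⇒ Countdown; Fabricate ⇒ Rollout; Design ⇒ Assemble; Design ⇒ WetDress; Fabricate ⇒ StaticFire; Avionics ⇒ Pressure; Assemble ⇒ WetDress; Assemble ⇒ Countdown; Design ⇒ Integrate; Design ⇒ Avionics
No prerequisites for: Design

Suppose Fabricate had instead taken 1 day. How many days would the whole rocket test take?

Critical path before the change: Design→Avionics→Pressure→Integrate = 5+10+6+7 = 28 giving 28 days.
Fabricate is off the critical path — its longest chain is 20 days, giving 8 of slack.
The critical path is still Design→Avionics→Pressure→Integrate; finish is now 28 days.

28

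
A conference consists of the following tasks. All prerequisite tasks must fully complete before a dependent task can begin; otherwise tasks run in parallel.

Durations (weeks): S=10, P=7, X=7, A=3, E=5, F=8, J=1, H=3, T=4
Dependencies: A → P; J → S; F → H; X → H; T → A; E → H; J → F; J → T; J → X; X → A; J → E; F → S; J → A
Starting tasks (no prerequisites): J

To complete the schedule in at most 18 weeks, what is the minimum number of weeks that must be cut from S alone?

1

Current finish: 19 weeks; target: 18.
S is on every critical path, so each week cut from S cuts the finish by one (this holds down to a finish of 18).
Need 19 − 18 = 1 week off S → S becomes 9 weeks, finish becomes 18.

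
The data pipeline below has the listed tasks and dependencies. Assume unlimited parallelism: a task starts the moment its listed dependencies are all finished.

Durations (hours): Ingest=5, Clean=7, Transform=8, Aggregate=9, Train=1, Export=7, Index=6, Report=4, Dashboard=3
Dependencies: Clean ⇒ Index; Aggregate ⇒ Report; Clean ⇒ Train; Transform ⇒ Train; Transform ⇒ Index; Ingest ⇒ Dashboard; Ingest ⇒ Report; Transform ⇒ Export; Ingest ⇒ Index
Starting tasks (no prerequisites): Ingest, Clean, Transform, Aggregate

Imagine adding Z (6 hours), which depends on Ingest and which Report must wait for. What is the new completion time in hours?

Originally the schedule takes 15 hours.
With Z inserted, Report now waits for max(Aggregate, Ingest, Z).
New critical path: Ingest→Z→Report = 5+6+4 = 15 ⇒ 15 hours.

15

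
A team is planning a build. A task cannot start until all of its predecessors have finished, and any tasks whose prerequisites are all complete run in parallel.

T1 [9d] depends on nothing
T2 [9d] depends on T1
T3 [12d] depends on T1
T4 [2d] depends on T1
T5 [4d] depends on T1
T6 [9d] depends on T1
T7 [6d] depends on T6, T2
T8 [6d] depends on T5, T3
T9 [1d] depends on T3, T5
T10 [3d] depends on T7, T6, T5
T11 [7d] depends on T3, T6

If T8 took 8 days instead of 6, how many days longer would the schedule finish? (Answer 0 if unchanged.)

1

Actual critical path: T1→T3→T11 = 9+12+7 = 28 ⇒ 28 days.
T8 has 1 day of float (longest path through it is 27).
New critical path: T1→T3→T8 = 9+12+8 = 29 ⇒ 29 days.
Change in finish: 29 − 28 = +1 days.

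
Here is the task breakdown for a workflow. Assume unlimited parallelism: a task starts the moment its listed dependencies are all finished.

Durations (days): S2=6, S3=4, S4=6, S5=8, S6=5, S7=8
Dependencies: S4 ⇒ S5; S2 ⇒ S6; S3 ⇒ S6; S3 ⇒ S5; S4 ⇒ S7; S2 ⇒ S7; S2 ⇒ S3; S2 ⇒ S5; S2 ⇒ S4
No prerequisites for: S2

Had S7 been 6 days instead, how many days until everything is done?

20

Actual critical path: S2→S4→S7 = 6+6+8 = 20 ⇒ 20 days.
Since S7 is critical, the -2 change carries straight to that chain (now 18 days).
New critical path: S2→S4→S5 = 6+6+8 = 20 ⇒ 20 days.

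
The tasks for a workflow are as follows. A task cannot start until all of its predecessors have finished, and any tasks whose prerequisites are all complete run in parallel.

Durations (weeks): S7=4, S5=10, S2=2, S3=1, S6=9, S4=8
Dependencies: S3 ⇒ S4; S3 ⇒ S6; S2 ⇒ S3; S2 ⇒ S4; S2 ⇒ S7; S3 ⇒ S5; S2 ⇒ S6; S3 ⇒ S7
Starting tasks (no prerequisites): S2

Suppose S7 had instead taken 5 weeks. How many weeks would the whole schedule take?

13

The binding path is S2→S3→S5 = 2+1+10 = 13; finish at 13 weeks.
S7 is off the critical path — its longest chain is 7 weeks, giving 6 of slack.
That remains the longest chain; total 13 weeks.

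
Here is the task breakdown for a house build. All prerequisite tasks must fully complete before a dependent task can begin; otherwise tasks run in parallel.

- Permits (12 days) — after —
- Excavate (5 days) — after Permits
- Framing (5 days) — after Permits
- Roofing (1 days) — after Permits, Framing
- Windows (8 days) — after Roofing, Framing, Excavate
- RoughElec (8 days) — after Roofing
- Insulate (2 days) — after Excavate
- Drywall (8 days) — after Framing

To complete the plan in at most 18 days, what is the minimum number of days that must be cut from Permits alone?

Current finish: 26 days; target: 18.
Permits is on every critical path, so each day cut from Permits cuts the finish by one (this holds down to a finish of 15).
Need 26 − 18 = 8 days off Permits → Permits becomes 4 days, finish becomes 18.

8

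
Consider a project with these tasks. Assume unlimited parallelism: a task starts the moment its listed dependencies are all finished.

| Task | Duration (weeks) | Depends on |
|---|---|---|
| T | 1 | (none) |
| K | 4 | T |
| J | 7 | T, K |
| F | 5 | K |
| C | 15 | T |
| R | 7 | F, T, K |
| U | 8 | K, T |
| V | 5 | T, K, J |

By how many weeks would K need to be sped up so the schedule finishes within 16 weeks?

Current finish: 17 weeks; target: 16.
K is on every critical path, so each week cut from K cuts the finish by one (this holds down to a finish of 16).
Need 17 − 16 = 1 week off K → K becomes 3 weeks, finish becomes 16.

1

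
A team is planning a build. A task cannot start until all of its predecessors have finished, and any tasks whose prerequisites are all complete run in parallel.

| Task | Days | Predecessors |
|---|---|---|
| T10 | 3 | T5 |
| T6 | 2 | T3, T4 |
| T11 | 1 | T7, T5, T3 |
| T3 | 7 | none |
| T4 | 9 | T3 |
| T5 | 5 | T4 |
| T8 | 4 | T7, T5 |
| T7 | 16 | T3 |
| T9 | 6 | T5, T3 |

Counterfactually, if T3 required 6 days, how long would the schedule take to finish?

Critical path before the change: T3→T4→T5→T9 = 7+9+5+6 = 27 giving 27 days.
Since T3 is critical, the -1 change carries straight to that chain (now 26 days).
That remains the longest chain; total 26 days.

26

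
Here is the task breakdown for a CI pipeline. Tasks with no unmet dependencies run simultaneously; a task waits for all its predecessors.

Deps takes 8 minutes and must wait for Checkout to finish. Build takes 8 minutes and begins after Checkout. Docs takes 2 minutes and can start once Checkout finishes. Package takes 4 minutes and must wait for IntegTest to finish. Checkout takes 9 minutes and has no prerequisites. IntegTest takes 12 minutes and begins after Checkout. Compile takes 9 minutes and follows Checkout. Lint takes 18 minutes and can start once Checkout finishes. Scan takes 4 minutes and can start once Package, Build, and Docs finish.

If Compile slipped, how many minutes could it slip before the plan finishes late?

Checkout→IntegTest→Package→Scan = 9+12+4+4 = 29 sets the makespan at 29 minutes.
The longest chain containing Compile totals 18 minutes.
So Compile can slip 29 − 18 = 11 minutes.

11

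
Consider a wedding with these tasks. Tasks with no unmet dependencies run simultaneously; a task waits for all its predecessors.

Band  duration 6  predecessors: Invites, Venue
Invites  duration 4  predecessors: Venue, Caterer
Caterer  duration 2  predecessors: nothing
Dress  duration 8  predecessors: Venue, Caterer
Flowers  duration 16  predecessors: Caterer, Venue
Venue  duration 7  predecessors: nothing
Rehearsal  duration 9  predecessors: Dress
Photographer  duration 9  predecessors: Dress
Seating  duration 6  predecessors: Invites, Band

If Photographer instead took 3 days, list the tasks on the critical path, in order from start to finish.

Actual critical path: Venue→Dress→Photographer = 7+8+9 = 24 ⇒ 24 days.
Since Photographer is critical, the -6 change carries straight to that chain (now 18 days).
New critical path: Venue→Dress→Rehearsal = 7+8+9 = 24 ⇒ 24 days.

Venue, Dress, Rehearsal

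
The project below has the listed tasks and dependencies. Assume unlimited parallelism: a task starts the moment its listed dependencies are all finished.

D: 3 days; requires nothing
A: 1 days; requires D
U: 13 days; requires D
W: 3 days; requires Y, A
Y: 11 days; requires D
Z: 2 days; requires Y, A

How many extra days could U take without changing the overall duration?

1

The longest chain is D→Y→W = 3+11+3 = 17; overall finish 17 days.
U finishes as early as 16 and must finish by 17.
Slack of U = 4 − 3 = 1 day.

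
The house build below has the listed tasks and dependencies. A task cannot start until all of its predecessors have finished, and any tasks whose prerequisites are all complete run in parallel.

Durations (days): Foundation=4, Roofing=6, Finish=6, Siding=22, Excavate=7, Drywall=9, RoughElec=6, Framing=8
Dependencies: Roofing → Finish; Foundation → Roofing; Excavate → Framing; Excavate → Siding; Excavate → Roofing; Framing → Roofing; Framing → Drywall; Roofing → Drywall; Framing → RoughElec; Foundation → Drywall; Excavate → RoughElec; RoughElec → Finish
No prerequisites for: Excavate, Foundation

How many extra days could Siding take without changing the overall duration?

1

Excavate→Framing→Roofing→Drywall = 7+8+6+9 = 30 sets the makespan at 30 days.
Siding finishes as early as 29 and must finish by 30.
Float = 30 − 29 = 1.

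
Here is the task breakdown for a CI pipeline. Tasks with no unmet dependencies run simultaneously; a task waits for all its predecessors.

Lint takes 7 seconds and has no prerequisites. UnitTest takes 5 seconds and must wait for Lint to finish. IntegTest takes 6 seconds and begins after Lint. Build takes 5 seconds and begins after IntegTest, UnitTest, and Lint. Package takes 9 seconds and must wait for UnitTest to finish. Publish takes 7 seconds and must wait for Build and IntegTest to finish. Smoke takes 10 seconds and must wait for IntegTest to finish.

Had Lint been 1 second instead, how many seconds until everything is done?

Baseline: Lint→IntegTest→Build→Publish = 7+6+5+7 = 25 → 25 seconds.
Lint is on the critical path; changing it to 1 makes that path 19 seconds.
That remains the longest chain; total 19 seconds.

19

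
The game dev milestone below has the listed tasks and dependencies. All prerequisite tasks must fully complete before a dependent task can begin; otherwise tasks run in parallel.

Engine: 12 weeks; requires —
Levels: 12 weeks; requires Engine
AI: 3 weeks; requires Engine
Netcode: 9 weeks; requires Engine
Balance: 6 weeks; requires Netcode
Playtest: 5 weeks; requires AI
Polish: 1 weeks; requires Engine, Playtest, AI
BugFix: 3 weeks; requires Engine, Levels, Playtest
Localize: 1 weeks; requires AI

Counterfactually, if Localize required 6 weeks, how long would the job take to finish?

The binding path is Engine→Levels→BugFix = 12+12+3 = 27; finish at 27 weeks.
Localize has 11 weeks of float (longest path through it is 16).
That remains the longest chain; total 27 weeks.

27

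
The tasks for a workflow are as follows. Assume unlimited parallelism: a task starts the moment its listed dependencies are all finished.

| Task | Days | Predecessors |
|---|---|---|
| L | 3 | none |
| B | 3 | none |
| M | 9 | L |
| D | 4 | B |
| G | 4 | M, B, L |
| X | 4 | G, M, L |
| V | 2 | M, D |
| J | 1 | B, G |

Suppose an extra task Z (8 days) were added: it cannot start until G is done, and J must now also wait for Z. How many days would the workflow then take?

Originally the workflow takes 20 days.
With Z inserted, J now waits for max(B, G, Z).
New critical path: L→M→G→Z→J = 3+9+4+8+1 = 25 ⇒ 25 days.

25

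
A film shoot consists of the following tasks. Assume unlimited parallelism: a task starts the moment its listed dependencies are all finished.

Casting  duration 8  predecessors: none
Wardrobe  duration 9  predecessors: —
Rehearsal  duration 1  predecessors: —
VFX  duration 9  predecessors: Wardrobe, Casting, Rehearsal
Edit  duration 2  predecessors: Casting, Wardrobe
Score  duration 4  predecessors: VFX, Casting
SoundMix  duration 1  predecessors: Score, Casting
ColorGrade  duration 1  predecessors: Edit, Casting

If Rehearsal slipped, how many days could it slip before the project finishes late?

Critical path: Wardrobe→VFX→Score→SoundMix = 9+9+4+1 = 23, so the finish is 23 days.
The longest chain containing Rehearsal totals 15 days.
So Rehearsal can slip 9 − 1 = 8 days.

8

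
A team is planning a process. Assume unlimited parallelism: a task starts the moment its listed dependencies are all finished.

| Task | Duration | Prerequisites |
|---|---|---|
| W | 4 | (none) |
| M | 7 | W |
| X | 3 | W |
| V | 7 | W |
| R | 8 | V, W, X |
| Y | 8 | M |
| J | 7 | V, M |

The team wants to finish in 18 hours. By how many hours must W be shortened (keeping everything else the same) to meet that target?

1

Current finish: 19 hours; target: 18.
W is on every critical path, so each hour cut from W cuts the finish by one (this holds down to a finish of 16).
Need 19 − 18 = 1 hour off W → W becomes 3 hours, finish becomes 18.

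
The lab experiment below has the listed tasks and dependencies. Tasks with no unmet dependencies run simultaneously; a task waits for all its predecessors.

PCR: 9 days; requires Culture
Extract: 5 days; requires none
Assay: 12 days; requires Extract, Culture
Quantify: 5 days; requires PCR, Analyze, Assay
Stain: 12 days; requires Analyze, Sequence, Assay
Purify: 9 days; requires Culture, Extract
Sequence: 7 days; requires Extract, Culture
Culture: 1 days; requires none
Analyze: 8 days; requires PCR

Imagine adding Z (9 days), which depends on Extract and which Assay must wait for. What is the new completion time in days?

Originally the lab experiment takes 30 days.
With Z inserted, Assay now waits for max(Extract, Culture, Z).
New critical path: Extract→Z→Assay→Stain = 5+9+12+12 = 38 ⇒ 38 days.

38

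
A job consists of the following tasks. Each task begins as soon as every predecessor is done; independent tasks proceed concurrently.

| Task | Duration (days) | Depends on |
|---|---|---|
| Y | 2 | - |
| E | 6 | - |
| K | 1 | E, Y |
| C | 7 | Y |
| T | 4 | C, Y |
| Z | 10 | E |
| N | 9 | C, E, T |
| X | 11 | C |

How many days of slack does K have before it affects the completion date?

Y→C→T→N = 2+7+4+9 = 22 sets the makespan at 22 days.
K finishes as early as 7 and must finish by 22.
Slack of K = 21 − 6 = 15 days.

15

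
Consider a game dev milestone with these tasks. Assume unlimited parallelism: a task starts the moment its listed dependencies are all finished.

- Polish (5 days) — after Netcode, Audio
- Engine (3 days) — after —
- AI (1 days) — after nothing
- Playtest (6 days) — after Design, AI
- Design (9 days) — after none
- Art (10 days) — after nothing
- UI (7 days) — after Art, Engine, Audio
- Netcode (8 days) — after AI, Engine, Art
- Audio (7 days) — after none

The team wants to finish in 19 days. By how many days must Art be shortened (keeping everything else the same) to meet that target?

Current finish: 23 days; target: 19.
Art is on every critical path, so each day cut from Art cuts the finish by one (this holds down to a finish of 16).
Need 23 − 19 = 4 days off Art → Art becomes 6 days, finish becomes 19.

4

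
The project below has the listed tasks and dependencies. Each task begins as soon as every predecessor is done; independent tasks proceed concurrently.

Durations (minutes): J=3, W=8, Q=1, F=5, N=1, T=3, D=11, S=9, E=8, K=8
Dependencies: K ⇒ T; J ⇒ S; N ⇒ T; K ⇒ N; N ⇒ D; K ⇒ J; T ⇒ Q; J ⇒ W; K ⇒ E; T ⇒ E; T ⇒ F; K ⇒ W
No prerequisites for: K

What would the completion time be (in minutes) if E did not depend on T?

Before: longest chain K→N→T→E = 8+1+3+8 = 20, finish 20.
Without T→E, E's earliest start moves from 12 to 8.
New critical path: K→N→D = 8+1+11 = 20 ⇒ 20 minutes.

20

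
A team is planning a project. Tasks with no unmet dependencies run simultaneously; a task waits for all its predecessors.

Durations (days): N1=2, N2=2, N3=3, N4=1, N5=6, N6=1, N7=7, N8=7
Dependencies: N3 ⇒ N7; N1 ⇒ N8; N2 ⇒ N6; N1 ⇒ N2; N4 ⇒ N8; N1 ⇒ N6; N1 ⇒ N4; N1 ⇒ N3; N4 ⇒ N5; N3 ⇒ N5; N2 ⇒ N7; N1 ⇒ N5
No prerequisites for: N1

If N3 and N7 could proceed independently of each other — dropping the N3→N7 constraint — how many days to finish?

11

Before: longest chain N1→N3→N7 = 2+3+7 = 12, finish 12.
Without N3→N7, N7's earliest start moves from 5 to 4.
After: N1→N2→N7 = 2+2+7 = 11 → 11 days.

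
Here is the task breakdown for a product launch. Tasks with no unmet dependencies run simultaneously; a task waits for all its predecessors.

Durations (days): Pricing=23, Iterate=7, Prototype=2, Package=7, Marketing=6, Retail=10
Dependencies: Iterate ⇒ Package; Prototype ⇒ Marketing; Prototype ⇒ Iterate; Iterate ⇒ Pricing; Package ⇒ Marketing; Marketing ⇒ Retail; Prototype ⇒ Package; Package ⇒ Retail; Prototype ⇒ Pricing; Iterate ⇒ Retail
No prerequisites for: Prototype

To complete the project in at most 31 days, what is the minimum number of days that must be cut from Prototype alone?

1

Current finish: 32 days; target: 31.
Prototype is on every critical path, so each day cut from Prototype cuts the finish by one (this holds down to a finish of 31).
Need 32 − 31 = 1 day off Prototype → Prototype becomes 1 day, finish becomes 31.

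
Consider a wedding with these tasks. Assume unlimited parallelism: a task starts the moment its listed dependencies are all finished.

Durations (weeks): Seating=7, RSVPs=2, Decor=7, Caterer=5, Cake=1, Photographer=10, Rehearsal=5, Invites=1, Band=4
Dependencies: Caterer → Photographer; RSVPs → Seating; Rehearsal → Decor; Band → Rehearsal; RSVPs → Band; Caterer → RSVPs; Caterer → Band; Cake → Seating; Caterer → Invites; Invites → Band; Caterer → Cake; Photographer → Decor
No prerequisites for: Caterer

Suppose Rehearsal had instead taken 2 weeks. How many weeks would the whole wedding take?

22

As given, the longest chain is Caterer→RSVPs→Band→Rehearsal→Decor = 5+2+4+5+7 = 23, so the finish is 23 weeks.
Since Rehearsal is critical, the -3 change carries straight to that chain (now 20 weeks).
The binding chain switches to Caterer→Photographer→Decor = 5+10+7 = 22; finish 22 weeks.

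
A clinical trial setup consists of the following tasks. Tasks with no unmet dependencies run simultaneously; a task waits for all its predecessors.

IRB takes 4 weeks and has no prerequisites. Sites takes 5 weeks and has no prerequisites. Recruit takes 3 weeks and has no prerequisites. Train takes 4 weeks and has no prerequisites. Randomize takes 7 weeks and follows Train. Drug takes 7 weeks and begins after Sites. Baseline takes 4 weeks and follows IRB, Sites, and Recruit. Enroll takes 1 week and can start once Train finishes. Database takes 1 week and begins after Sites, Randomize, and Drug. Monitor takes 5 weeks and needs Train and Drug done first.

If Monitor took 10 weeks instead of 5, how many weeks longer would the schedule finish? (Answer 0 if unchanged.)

As given, the longest chain is Sites→Drug→Monitor = 5+7+5 = 17, so the finish is 17 weeks.
Monitor is on the critical path; changing it to 10 makes that path 22 weeks.
That remains the longest chain; total 22 weeks.
Change in finish: 22 − 17 = +5 weeks.

5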